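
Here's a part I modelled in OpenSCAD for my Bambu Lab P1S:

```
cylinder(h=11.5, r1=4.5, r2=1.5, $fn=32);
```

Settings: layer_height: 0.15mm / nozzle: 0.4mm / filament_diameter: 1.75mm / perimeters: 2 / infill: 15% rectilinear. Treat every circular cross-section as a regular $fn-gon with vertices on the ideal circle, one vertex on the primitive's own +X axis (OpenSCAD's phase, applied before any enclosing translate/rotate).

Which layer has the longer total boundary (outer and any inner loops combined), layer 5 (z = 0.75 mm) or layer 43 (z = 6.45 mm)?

Layer 5 (z = 0.75): the cone contributes a regular 32-gon of circumradius 4.304 (interpolated between r1=4.5 and r2=1.5 at t=0.065) (perimeter = 2·32·4.304·sin(180°/32) = 27.00 mm). So its perimeter = 27.00 mm. Layer 43 (z = 6.45): the cone (r1=4.5→r2=1.5) has section circumradius 2.817 here — a regular 32-gon (perimeter = 2·32·2.817·sin(180°/32) = 17.67 mm). So its perimeter = 17.67 mm. Layer 5 is larger (27.00 vs 17.67 mm).

layer 5 (z = 0.75 mm)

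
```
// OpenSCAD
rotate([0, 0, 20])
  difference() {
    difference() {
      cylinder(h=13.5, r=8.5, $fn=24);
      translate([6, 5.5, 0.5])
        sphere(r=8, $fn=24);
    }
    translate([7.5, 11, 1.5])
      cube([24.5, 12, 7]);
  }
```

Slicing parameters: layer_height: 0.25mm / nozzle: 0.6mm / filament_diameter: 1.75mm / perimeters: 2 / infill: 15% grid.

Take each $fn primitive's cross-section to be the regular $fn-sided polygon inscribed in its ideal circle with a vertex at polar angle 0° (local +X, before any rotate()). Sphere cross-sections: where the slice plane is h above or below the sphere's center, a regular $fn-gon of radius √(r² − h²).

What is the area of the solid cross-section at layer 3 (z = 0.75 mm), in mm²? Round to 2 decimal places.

140.99 mm²

At z = 0.75 mm: the r=8.5 cylinder gives a regular 24-gon of circumradius 8.5 (constant along its height) (area = (24/2)·8.500²·sin(360°/24) = 224.40 mm²); the sphere at (6, 5.5): section is a regular 24-gon, circumradius = √(r²−h²) = √(8²−0.25²) = 7.996 (area = (24/2)·7.996²·sin(360°/24) = 198.58 mm²); Subtracting the remaining from the first: starting from the r=8.5 cylinder (224.40 mm²), the r=8 sphere at (6, 5.5) partially overlaps it — only the 83.40 mm² overlap (of its 198.58 mm²) is removed, clipping the outline — area = 140.99 mm²; the cube at (7.5, 11) is not intersected at this z (z outside [1.5, 8.5]); After the difference (first − rest): none of the subtracted shapes is present at this height, so that combined region is unchanged — area = 140.99 mm²; (rotated 20° about Z; rotation is an isometry so areas/perimeters/island counts are preserved). Overall, the cross-section is a single solid region. Net area = 140.99 mm².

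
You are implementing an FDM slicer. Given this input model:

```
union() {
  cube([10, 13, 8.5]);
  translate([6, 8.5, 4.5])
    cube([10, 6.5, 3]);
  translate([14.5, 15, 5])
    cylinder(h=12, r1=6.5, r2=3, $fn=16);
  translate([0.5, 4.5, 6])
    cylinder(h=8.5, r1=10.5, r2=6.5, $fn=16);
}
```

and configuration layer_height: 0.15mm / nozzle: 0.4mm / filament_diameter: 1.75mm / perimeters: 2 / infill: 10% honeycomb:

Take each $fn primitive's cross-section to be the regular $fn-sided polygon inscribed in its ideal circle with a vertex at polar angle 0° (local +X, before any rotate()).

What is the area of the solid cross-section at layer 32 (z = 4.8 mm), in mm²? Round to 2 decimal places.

At z = 4.8 mm: the cube (footprint 10×13) is included at this height (area 130.00 mm²); the 10×6.5 cube at (6, 8.5) contributes its full rectangle (area 65.00 mm²); the cone at (14.5, 15) is absent (z outside [5, 17]); the cone at (0.5, 4.5) is absent (z outside [6, 14.5]); Combining (union): the regions partially overlap — summed areas 195.00 mm² minus the doubly-counted overlap 18.00 mm² gives 177.00 mm² — area = 177.00 mm². Overall, the cross-section is a single solid region. Net area = 177.00 mm².

177.00 mm²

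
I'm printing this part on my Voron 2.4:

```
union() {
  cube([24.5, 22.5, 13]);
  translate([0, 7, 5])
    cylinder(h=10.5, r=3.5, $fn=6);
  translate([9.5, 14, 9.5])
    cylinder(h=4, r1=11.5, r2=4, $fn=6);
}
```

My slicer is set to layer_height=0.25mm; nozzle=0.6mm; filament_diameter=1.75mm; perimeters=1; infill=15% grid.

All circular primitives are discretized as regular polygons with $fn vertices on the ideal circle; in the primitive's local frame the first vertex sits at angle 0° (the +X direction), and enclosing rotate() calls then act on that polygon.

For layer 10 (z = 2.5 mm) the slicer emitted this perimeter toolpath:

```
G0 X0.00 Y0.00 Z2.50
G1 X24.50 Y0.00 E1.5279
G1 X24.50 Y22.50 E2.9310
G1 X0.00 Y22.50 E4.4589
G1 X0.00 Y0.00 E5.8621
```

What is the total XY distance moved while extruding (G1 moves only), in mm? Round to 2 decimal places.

Sum the Euclidean lengths of each G1 segment: total = 94.00 mm.

94.00 mm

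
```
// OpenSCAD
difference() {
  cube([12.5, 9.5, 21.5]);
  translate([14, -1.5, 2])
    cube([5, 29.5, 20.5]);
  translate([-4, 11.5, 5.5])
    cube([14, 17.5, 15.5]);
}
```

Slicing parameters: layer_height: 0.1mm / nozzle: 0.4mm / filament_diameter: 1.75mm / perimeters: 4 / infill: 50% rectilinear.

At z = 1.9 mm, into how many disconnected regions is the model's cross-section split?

1

At z = 1.9 mm: the cube (footprint 12.5×9.5) is included at this height; the cube at (14, -1.5) does not reach this height (z outside [2, 22.5]); the cube at (-4, 11.5) does not reach this height (z outside [5.5, 21]); Taking the first minus the rest: none of the subtracted shapes is present at this height, so the 12.5×9.5 cube is unchanged — 1 connected region. The result has 1 disconnected region.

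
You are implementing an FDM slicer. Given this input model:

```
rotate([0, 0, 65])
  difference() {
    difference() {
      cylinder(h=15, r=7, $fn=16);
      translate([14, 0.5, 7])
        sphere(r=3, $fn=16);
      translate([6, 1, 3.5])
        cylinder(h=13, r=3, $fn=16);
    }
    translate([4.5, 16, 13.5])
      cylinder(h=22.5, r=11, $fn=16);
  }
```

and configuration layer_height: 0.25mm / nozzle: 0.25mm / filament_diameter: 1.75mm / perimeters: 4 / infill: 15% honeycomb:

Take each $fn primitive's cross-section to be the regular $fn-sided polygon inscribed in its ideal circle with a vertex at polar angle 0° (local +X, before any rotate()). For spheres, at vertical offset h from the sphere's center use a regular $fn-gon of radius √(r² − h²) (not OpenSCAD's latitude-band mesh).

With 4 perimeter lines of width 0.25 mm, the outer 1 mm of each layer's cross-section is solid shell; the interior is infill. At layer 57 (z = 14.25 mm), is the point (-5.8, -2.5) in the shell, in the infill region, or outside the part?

shell

At z = 14.25 mm: the r=7 cylinder gives a regular 16-gon of circumradius 7 (constant along its height); the sphere at (14, 0.5) is absent (|z−center|=7.250 > r=3); the cylinder at (6, 1): section is a regular 16-gon, circumradius r=3; Subtracting the remaining from the first: starting from the r=7 cylinder, the r=3 cylinder at (6, 1) partially overlaps it — only the 17.36 mm² overlap (of its 27.55 mm²) is removed, clipping the outline — 1 connected region; the cylinder at (4.5, 16): section is a regular 16-gon, circumradius r=11; Taking the first minus the rest: starting from that combined region, the r=11 cylinder at (4.5, 16) partially overlaps it — only the 4.75 mm² overlap (of its 370.44 mm²) is removed, clipping the outline — 1 connected region; (rotated 65° about Z; rotation is an isometry so areas/perimeters/island counts are preserved). Overall, the cross-section is a single solid region. Undo the 65° rotation: the query point maps to (-4.717, 4.200) in the un-rotated model frame. The nearest boundary edge runs (-6.47, 2.68)→(-4.95, 4.95); distance from the point to it = 0.61 mm. The point is inside the cross-section, 0.61 mm from the nearest boundary — within the 1 mm shell band (4 × 0.25).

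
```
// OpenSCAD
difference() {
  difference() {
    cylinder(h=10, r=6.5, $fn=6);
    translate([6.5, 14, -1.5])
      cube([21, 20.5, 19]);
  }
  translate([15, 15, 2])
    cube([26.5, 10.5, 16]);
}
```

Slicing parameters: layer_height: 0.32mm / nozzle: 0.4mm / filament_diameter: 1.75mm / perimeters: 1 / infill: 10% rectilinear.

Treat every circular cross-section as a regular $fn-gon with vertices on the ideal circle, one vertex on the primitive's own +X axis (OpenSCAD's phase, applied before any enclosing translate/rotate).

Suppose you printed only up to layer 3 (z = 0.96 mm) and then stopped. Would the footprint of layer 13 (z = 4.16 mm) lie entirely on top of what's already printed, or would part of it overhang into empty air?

entirely on top

Compare the two slices. At z = 0.96: the cylinder: section is a regular 6-gon, circumradius r=6.5 (area = (6/2)·6.500²·sin(360°/6) = 109.77 mm²); the cube at (6.5, 14) is present — its section is the full 21×20.5 rectangle (area 430.50 mm²); Taking the first minus the rest: starting from the r=6.5 cylinder (109.77 mm²), the 21×20.5 cube at (6.5, 14) misses the remaining region (no effect) — area = 109.77 mm²; the cube at (15, 15) is not intersected at this z (z outside [2, 18]); Subtracting the remaining from the first: none of the subtracted shapes is present at this height, so the result so far is unchanged — area = 109.77 mm². At z = 4.16: the r=6.5 cylinder contributes a regular 6-gon of circumradius 6.5 (area = (6/2)·6.500²·sin(360°/6) = 109.77 mm²); the cube at (6.5, 14) (footprint 21×20.5) is included at this height (area 430.50 mm²); Subtracting the remaining from the first: starting from the r=6.5 cylinder (109.77 mm²), the 21×20.5 cube at (6.5, 14) misses the remaining region (no effect) — area = 109.77 mm²; the cube at (15, 15) (footprint 26.5×10.5) is included at this height (area 278.25 mm²); After the difference (first − rest): starting from that combined region (109.77 mm²), the 26.5×10.5 cube at (15, 15) misses the remaining region (no effect) — area = 109.77 mm². Checking containment: the cross-section at z = 4.16 is a subset of the cross-section at z = 0.96.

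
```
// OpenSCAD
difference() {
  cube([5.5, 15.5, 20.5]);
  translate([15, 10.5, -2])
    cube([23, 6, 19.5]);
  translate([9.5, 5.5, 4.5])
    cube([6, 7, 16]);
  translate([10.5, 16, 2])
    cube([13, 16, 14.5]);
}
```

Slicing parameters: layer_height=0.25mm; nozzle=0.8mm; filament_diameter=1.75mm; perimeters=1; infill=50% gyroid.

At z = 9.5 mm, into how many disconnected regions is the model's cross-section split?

1

At z = 9.5 mm: the cube is present — its section is the full 5.5×15.5 rectangle; the cube at (15, 10.5) (footprint 23×6) is included at this height; the cube at (9.5, 5.5) is present — its section is the full 6×7 rectangle; the 13×16 cube at (10.5, 16) contributes its full rectangle; After the difference (first − rest): starting from the 5.5×15.5 cube, the 23×6 cube at (15, 10.5) misses the remaining region (no effect); the 6×7 cube at (9.5, 5.5) misses the remaining region (no effect); the 13×16 cube at (10.5, 16) misses the remaining region (no effect) — 1 connected region. The result has 1 disconnected region.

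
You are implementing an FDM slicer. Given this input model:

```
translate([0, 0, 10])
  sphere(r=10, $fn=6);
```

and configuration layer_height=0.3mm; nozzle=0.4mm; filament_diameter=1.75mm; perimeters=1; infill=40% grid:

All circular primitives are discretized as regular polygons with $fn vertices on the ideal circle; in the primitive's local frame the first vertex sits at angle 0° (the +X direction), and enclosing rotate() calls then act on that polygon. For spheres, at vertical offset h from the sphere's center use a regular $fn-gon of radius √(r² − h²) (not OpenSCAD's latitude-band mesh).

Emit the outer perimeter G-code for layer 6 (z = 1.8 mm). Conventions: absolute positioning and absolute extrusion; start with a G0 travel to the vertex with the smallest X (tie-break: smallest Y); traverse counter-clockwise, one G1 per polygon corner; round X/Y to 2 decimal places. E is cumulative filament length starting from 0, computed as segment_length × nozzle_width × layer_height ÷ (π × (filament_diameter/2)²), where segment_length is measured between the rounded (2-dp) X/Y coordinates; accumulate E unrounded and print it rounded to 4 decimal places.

At z = 1.8 mm: the r=10 sphere contributes a regular 6-gon of circumradius √(10²−8.2²) = 5.724. The outline is a single polygon with 6 vertices. Extrusion per mm of travel: 0.4 × 0.3 / (π × 0.875²) = 0.049890. Accumulating E over each segment gives final E = 1.7133.

G0 X-5.72 Y0.00 Z1.80
G1 X-2.86 Y-4.96 E0.2856
G1 X2.86 Y-4.96 E0.5710
G1 X5.72 Y0.00 E0.8567
G1 X2.86 Y4.96 E1.1423
G1 X-2.86 Y4.96 E1.4277
G1 X-5.72 Y0.00 E1.7133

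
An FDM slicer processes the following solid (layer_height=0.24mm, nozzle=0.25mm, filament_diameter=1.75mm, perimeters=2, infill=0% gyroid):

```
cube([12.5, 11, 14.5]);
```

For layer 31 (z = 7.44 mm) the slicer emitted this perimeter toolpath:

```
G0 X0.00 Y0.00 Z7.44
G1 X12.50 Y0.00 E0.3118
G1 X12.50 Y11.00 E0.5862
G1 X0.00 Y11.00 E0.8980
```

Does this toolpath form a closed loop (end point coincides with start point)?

Start point (G0): (0.00, 0.00). End point (last G1): the path does not return to the start — open.

no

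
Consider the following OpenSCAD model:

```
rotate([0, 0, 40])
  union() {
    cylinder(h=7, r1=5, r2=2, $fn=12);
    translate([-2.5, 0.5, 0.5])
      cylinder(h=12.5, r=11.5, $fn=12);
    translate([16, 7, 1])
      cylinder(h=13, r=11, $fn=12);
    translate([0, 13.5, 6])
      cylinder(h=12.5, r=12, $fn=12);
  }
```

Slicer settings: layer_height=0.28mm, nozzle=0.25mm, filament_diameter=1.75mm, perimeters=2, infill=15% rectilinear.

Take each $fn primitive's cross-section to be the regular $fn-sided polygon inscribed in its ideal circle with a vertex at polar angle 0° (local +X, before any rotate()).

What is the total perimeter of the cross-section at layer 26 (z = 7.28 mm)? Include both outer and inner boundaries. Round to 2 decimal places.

130.07 mm

At z = 7.28 mm: the cone is absent (z outside [0, 7]); the r=11.5 cylinder at (-2.5, 0.5) contributes a regular 12-gon of circumradius 11.5 (perimeter = 2·12·11.500·sin(180°/12) = 71.43 mm); the cylinder at (16, 7): section is a regular 12-gon, circumradius r=11 (perimeter = 2·12·11.000·sin(180°/12) = 68.33 mm); the r=12 cylinder at (0, 13.5) contributes a regular 12-gon of circumradius 12 (perimeter = 2·12·12.000·sin(180°/12) = 74.54 mm); Taking the union: the regions partially overlap (shared area 187.89 mm²), so the edge portions inside another operand are dropped and the merged outline is re-measured after clipping — boundary = 130.07 mm; (whole slice rotated 40° about Z — lengths, areas and connectivity unchanged). Overall, the cross-section is a single solid region. Total boundary length (outer) = 130.07 mm.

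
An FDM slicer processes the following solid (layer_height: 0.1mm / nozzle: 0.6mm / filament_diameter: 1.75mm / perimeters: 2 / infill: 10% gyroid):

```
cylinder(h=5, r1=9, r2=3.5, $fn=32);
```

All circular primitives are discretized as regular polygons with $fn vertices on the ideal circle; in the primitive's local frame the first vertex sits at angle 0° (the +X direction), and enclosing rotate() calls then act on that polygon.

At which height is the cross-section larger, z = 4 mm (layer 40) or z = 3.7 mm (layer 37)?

layer 37 (z = 3.7 mm)

Layer 40 (z = 4): the cone contributes a regular 32-gon of circumradius 4.600 (interpolated between r1=9 and r2=3.5 at t=0.800) (area = (32/2)·4.600²·sin(360°/32) = 66.05 mm²). So its area = 66.05 mm². Layer 37 (z = 3.7): the cone contributes a regular 32-gon of circumradius 4.930 (interpolated between r1=9 and r2=3.5 at t=0.740) (area = (32/2)·4.930²·sin(360°/32) = 75.87 mm²). So its area = 75.87 mm². Layer 37 is larger (75.87 vs 66.05 mm²).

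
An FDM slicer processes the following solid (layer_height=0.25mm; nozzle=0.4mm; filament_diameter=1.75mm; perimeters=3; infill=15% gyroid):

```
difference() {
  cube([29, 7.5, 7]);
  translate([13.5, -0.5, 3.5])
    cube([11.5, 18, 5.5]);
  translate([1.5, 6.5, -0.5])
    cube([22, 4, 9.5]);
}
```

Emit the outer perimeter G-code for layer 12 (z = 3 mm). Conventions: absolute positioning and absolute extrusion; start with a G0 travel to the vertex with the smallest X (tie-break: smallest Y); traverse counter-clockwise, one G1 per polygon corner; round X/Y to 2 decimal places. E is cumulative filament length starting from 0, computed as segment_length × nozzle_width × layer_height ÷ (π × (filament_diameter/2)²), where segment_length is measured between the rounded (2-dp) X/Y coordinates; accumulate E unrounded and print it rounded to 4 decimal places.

G0 X0.00 Y0.00 Z3.00
G1 X29.00 Y0.00 E1.2057
G1 X29.00 Y7.50 E1.5175
G1 X23.50 Y7.50 E1.7462
G1 X23.50 Y6.50 E1.7877
G1 X1.50 Y6.50 E2.7024
G1 X1.50 Y7.50 E2.7440
G1 X0.00 Y7.50 E2.8063
G1 X0.00 Y0.00 E3.1181

At z = 3 mm: the 29×7.5 cube contributes its full rectangle; the cube at (13.5, -0.5) is not intersected at this z (z outside [3.5, 9]); the cube at (1.5, 6.5) is present — its section is the full 22×4 rectangle; After the difference (first − rest): starting from the 29×7.5 cube, the 22×4 cube at (1.5, 6.5) partially overlaps it — only the 22.00 mm² overlap (of its 88.00 mm²) is removed, clipping the outline — 1 connected region. The outline is a single polygon with 8 vertices. Extrusion per mm of travel: 0.4 × 0.25 / (π × 0.875²) = 0.041575. Accumulating E over each segment gives final E = 3.1181.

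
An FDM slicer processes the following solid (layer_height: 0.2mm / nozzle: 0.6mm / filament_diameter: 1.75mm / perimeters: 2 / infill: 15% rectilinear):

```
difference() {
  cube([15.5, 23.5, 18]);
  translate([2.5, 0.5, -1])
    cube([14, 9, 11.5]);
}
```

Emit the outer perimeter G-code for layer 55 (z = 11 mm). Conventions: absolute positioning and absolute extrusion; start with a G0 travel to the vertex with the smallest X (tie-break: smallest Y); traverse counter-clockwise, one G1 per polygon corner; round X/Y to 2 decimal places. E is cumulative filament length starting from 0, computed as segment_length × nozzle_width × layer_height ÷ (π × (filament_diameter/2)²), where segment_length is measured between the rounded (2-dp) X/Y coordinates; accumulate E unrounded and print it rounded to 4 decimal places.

G0 X0.00 Y0.00 Z11.00
G1 X15.50 Y0.00 E0.7733
G1 X15.50 Y23.50 E1.9457
G1 X0.00 Y23.50 E2.7190
G1 X0.00 Y0.00 E3.8914

At z = 11 mm: the cube (footprint 15.5×23.5) is included at this height; the cube at (2.5, 0.5) does not reach this height (z outside [-1, 10.5]); Subtracting the remaining from the first: none of the subtracted shapes is present at this height, so the 15.5×23.5 cube is unchanged — 1 connected region. The outline is a single polygon with 4 vertices. Extrusion per mm of travel: 0.6 × 0.2 / (π × 0.875²) = 0.049890. Accumulating E over each segment gives final E = 3.8914.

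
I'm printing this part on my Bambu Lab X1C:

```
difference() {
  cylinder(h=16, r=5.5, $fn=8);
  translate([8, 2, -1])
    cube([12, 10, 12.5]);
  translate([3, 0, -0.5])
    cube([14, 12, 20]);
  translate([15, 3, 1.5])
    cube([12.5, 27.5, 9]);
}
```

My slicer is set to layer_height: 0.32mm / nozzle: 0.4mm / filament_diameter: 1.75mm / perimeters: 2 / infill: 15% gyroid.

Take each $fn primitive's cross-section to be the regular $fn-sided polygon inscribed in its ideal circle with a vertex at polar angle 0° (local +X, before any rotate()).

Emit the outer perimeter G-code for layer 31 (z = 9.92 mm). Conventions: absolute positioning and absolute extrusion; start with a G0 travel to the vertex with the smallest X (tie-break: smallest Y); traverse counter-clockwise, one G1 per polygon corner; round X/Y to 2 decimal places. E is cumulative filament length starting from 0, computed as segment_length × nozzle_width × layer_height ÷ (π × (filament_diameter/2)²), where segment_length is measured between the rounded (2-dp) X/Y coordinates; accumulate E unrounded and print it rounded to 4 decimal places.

At z = 9.92 mm: the r=5.5 cylinder contributes a regular 8-gon of circumradius 5.5; the cube at (8, 2) (footprint 12×10) is included at this height; the cube at (3, 0) (footprint 14×12) is included at this height; the cube at (15, 3) is present — its section is the full 12.5×27.5 rectangle; Subtracting the remaining from the first: starting from the r=5.5 cylinder, the 12×10 cube at (8, 2) misses the remaining region (no effect); the 14×12 cube at (3, 0) partially overlaps it — only the 6.75 mm² overlap (of its 168.00 mm²) is removed, clipping the outline; the 12.5×27.5 cube at (15, 3) misses the remaining region (no effect) — 1 connected region. The outline is a single polygon with 9 vertices. Extrusion per mm of travel: 0.4 × 0.32 / (π × 0.875²) = 0.053216. Accumulating E over each segment gives final E = 1.8767.

G0 X-5.50 Y0.00 Z9.92
G1 X-3.89 Y-3.89 E0.2240
G1 X0.00 Y-5.50 E0.4481
G1 X3.89 Y-3.89 E0.6721
G1 X5.50 Y0.00 E0.8962
G1 X3.00 Y0.00 E1.0292
G1 X3.00 Y4.26 E1.2559
G1 X0.00 Y5.50 E1.4287
G1 X-3.89 Y3.89 E1.6527
G1 X-5.50 Y0.00 E1.8767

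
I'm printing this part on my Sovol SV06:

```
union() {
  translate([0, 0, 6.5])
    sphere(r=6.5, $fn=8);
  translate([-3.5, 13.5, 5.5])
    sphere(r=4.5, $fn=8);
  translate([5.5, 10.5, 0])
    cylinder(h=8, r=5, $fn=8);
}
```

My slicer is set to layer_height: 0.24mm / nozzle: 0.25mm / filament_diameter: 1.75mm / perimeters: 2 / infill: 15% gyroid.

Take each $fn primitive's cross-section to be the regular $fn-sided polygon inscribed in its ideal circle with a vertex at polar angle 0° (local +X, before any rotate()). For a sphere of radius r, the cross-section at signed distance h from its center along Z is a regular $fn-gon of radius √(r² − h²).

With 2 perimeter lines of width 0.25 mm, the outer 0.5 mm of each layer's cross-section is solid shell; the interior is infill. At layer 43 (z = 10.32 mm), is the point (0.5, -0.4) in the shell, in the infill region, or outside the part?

infill

At z = 10.32 mm: the sphere: section is a regular 8-gon, circumradius = √(r²−h²) = √(6.5²−3.82²) = 5.259; the sphere at (-3.5, 13.5) does not reach this height (|z−center|=4.820 > r=4.5); the cylinder at (5.5, 10.5) does not reach this height (z outside [0, 8]); Combining (union): only the r=6.5 sphere is present, so the union is just that shape — 1 connected region. Overall, the cross-section is a single solid region. The nearest boundary edge runs (3.72, -3.72)→(5.26, 0.00); distance from the point to it = 4.24 mm. The point is inside the cross-section and 4.24 mm from the nearest boundary — more than the 0.5 mm shell width (2 × 0.25), so it's in the infill interior.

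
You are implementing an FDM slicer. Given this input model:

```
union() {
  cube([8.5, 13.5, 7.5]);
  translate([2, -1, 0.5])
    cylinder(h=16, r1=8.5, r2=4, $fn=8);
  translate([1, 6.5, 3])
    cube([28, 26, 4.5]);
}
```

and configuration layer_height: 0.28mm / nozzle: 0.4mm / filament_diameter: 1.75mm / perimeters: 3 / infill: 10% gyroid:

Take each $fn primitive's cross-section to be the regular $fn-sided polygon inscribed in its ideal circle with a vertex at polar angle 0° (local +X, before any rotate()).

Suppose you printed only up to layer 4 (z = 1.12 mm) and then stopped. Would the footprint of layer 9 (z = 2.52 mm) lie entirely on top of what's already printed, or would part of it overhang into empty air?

entirely on top

Compare the two slices. At z = 1.12: the cube (footprint 8.5×13.5) is included at this height (area 114.75 mm²); the cone at (2, -1) contributes a regular 8-gon of circumradius 8.326 (interpolated between r1=8.5 and r2=4 at t=0.039) (area = (8/2)·8.326²·sin(360°/8) = 196.06 mm²); the cube at (1, 6.5) is absent (z outside [3, 7.5]); Combining (union): the regions partially overlap — summed areas 310.81 mm² minus the doubly-counted overlap 52.31 mm² gives 258.49 mm² — area = 258.49 mm². At z = 2.52: the 8.5×13.5 cube contributes its full rectangle (area 114.75 mm²); the cone at (2, -1) contributes a regular 8-gon of circumradius 7.932 (interpolated between r1=8.5 and r2=4 at t=0.126) (area = (8/2)·7.932²·sin(360°/8) = 177.95 mm²); the cube at (1, 6.5) is absent (z outside [3, 7.5]); Combining (union): the regions partially overlap — summed areas 292.70 mm² minus the doubly-counted overlap 48.55 mm² gives 244.15 mm² — area = 244.15 mm². Checking containment: the cross-section at z = 2.52 is a subset of the cross-section at z = 1.12.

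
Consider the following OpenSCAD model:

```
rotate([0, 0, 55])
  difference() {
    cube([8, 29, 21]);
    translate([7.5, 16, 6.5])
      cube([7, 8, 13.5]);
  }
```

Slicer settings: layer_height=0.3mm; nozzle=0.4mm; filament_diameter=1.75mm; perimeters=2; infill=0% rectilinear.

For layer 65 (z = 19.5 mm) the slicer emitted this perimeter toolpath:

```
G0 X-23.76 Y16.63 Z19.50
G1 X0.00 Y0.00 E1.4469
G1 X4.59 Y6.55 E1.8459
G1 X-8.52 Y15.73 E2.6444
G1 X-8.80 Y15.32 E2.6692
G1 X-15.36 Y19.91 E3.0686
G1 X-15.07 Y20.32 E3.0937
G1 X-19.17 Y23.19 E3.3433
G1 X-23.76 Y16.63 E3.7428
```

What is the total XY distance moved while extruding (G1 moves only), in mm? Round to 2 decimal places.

Sum the Euclidean lengths of each G1 segment: total = 75.02 mm.

75.02 mm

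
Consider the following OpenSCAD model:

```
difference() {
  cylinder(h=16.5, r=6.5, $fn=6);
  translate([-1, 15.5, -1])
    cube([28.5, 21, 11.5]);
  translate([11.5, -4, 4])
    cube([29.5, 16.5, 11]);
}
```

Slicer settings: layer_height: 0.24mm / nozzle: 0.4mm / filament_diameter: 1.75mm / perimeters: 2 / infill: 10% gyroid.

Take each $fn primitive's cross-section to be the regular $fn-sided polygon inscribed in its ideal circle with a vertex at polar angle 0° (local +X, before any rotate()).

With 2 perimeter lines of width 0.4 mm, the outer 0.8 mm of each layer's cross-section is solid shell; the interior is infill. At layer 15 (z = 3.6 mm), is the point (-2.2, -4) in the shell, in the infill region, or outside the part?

infill

At z = 3.6 mm: the r=6.5 cylinder contributes a regular 6-gon of circumradius 6.5; the cube at (-1, 15.5) (footprint 28.5×21) is included at this height; the cube at (11.5, -4) is not intersected at this z (z outside [4, 15]); Taking the first minus the rest: starting from the r=6.5 cylinder, the 28.5×21 cube at (-1, 15.5) misses the remaining region (no effect) — 1 connected region. Overall, the cross-section is a single solid region. The nearest boundary edge runs (3.25, -5.63)→(-3.25, -5.63); distance from the point to it = 1.63 mm. The point is inside the cross-section and 1.63 mm from the nearest boundary — more than the 0.8 mm shell width (2 × 0.4), so it's in the infill interior.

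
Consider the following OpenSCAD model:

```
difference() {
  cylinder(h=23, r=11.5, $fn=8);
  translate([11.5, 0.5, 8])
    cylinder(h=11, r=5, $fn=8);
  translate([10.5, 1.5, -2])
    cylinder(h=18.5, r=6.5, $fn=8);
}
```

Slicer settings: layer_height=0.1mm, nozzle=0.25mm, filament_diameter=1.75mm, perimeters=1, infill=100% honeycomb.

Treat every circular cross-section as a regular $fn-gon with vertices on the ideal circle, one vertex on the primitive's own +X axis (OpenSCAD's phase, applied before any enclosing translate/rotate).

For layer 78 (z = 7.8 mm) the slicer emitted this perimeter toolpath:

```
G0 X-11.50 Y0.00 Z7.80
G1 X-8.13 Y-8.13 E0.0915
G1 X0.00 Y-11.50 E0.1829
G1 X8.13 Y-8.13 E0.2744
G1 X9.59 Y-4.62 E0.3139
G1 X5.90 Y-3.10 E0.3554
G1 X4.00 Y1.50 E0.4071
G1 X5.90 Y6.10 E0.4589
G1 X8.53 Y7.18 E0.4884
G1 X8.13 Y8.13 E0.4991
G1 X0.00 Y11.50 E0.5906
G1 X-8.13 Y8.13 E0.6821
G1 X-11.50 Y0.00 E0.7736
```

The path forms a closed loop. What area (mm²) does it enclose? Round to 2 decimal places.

318.50 mm²

Apply the shoelace formula to the sequence of (X, Y) vertices; enclosed area = 318.50 mm².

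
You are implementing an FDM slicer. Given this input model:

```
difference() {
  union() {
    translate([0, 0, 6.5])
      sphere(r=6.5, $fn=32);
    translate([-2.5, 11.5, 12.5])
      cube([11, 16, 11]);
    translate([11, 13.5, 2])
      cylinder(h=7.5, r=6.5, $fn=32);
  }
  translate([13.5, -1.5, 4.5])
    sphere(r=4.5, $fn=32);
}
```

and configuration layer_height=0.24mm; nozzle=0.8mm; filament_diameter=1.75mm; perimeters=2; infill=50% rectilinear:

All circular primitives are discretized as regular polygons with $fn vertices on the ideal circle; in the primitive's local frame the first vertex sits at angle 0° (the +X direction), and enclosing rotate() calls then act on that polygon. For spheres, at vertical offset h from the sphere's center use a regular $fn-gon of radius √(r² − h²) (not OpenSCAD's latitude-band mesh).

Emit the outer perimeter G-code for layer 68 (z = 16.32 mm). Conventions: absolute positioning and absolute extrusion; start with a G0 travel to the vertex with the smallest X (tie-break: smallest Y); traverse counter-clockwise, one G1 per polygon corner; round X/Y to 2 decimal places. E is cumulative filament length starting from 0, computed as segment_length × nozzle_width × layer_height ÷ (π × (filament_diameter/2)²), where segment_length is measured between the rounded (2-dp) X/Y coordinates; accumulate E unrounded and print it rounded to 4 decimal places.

At z = 16.32 mm: the sphere is not intersected at this z (|z−center|=9.820 > r=6.5); the cube at (-2.5, 11.5) is present — its section is the full 11×16 rectangle; the cylinder at (11, 13.5) is not intersected at this z (z outside [2, 9.5]); Combining (union): only the 11×16 cube at (-2.5, 11.5) is present, so the union is just that shape — 1 connected region; the sphere at (13.5, -1.5) is absent (|z−center|=11.820 > r=4.5); After the difference (first − rest): none of the subtracted shapes is present at this height, so the result so far is unchanged — 1 connected region. The outline is a single polygon with 4 vertices. Extrusion per mm of travel: 0.8 × 0.24 / (π × 0.875²) = 0.079824. Accumulating E over each segment gives final E = 4.3105.

G0 X-2.50 Y11.50 Z16.32
G1 X8.50 Y11.50 E0.8781
G1 X8.50 Y27.50 E2.1553
G1 X-2.50 Y27.50 E3.0333
G1 X-2.50 Y11.50 E4.3105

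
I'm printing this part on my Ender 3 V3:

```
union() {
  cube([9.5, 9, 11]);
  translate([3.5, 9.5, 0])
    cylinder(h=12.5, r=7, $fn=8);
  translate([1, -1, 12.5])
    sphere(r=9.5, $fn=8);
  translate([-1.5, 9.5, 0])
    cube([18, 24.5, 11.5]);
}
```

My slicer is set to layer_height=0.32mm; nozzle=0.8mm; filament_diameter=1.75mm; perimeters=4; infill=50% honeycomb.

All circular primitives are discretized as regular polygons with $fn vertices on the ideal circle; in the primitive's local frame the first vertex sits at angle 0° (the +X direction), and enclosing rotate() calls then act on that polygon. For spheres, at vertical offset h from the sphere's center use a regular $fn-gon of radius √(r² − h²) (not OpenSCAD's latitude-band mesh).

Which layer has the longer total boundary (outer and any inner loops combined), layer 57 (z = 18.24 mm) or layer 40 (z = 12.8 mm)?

Layer 57 (z = 18.24): the cube does not reach this height (z outside [0, 11]); the cylinder at (3.5, 9.5) does not reach this height (z outside [0, 12.5]); the r=9.5 sphere at (1, -1) contributes a regular 8-gon of circumradius √(9.5²−5.74²) = 7.570 (perimeter = 2·8·7.570·sin(180°/8) = 46.35 mm); the cube at (-1.5, 9.5) is not intersected at this z (z outside [0, 11.5]); Combining (union): only the r=9.5 sphere at (1, -1) is present, so the union is just that shape — boundary = 46.35 mm. So its perimeter = 46.35 mm. Layer 40 (z = 12.8): the cube does not reach this height (z outside [0, 11]); the cylinder at (3.5, 9.5) does not reach this height (z outside [0, 12.5]); the sphere at (1, -1): section is a regular 8-gon, circumradius = √(r²−h²) = √(9.5²−0.3²) = 9.495 (perimeter = 2·8·9.495·sin(180°/8) = 58.14 mm); the cube at (-1.5, 9.5) is not intersected at this z (z outside [0, 11.5]); Taking the union: only the r=9.5 sphere at (1, -1) is present, so the union is just that shape — boundary = 58.14 mm. So its perimeter = 58.14 mm. Layer 40 is larger (58.14 vs 46.35 mm).

layer 40 (z = 12.8 mm)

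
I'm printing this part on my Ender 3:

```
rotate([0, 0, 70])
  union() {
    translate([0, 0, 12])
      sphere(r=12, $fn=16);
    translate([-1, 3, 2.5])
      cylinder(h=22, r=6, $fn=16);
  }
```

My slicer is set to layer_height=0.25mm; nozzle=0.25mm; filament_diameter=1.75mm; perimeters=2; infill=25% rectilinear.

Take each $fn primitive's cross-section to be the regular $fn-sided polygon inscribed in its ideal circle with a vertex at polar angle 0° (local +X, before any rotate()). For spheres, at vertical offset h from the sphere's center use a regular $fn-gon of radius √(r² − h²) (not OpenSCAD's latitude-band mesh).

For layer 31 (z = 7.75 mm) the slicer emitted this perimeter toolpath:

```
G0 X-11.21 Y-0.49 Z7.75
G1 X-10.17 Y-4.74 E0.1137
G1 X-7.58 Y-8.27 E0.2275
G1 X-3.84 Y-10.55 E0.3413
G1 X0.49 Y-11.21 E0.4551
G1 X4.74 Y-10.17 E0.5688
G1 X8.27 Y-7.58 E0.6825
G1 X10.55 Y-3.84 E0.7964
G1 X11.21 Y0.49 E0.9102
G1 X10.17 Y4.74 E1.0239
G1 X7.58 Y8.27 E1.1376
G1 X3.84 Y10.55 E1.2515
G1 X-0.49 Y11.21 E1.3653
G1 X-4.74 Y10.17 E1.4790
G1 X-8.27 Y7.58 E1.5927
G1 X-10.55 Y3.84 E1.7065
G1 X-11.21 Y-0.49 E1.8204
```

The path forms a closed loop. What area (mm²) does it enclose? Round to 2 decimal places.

Apply the shoelace formula to the sequence of (X, Y) vertices; enclosed area = 385.51 mm².

385.51 mm²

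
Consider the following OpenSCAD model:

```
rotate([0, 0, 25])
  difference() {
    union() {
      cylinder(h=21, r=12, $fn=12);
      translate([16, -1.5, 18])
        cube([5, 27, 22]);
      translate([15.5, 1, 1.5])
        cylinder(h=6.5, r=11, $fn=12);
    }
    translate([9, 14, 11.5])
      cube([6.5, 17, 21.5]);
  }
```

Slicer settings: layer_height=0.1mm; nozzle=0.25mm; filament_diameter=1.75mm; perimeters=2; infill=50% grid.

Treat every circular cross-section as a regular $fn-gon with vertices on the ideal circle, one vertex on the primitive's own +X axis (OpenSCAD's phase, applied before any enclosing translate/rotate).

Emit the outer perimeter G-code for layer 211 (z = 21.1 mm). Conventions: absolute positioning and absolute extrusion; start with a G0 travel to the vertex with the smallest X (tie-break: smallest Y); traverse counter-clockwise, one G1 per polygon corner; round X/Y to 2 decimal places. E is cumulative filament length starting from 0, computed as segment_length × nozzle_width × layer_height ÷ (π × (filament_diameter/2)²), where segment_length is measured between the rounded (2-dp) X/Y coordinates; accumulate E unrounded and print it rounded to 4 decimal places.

At z = 21.1 mm: the cylinder does not reach this height (z outside [0, 21]); the cube at (16, -1.5) (footprint 5×27) is included at this height; the cylinder at (15.5, 1) is absent (z outside [1.5, 8]); Combining (union): only the 5×27 cube at (16, -1.5) is present, so the union is just that shape — 1 connected region; the cube at (9, 14) is present — its section is the full 6.5×17 rectangle; Taking the first minus the rest: starting from the result so far, the 6.5×17 cube at (9, 14) misses the remaining region (no effect) — 1 connected region; (rotated 25° about Z; rotation is an isometry so areas/perimeters/island counts are preserved). The outline is a single polygon with 4 vertices. Extrusion per mm of travel: 0.25 × 0.1 / (π × 0.875²) = 0.010394. Accumulating E over each segment gives final E = 0.6654.

G0 X3.72 Y29.87 Z21.10
G1 X15.13 Y5.40 E0.2806
G1 X19.67 Y7.52 E0.3327
G1 X8.26 Y31.99 E0.6133
G1 X3.72 Y29.87 E0.6654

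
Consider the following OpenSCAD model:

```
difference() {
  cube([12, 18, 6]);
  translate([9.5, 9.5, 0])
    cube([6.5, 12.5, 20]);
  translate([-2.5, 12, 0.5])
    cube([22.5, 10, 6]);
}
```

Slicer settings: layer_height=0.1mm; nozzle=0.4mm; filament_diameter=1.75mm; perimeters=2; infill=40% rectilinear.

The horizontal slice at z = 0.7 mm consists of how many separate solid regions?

1

At z = 0.7 mm: the cube is present — its section is the full 12×18 rectangle; the cube at (9.5, 9.5) is present — its section is the full 6.5×12.5 rectangle; the cube at (-2.5, 12) (footprint 22.5×10) is included at this height; After the difference (first − rest): starting from the 12×18 cube, the 6.5×12.5 cube at (9.5, 9.5) partially overlaps it — only the 21.25 mm² overlap (of its 81.25 mm²) is removed, clipping the outline; the 22.5×10 cube at (-2.5, 12) partially overlaps it — only the 57.00 mm² overlap (of its 225.00 mm²) is removed, clipping the outline — 1 connected region. The result has 1 disconnected region.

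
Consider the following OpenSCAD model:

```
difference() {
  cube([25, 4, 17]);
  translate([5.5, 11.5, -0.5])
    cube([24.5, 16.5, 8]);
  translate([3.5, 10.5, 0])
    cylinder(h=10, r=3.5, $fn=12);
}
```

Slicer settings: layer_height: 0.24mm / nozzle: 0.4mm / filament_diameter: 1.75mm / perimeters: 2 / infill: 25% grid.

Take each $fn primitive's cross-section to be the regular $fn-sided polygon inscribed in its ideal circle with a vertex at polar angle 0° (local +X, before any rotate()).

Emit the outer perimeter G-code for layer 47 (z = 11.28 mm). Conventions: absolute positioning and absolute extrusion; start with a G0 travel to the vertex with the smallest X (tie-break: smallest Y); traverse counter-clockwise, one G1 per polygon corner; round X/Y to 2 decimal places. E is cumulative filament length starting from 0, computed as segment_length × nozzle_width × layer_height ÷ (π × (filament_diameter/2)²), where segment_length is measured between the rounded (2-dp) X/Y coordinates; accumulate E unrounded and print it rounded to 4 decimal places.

G0 X0.00 Y0.00 Z11.28
G1 X25.00 Y0.00 E0.9978
G1 X25.00 Y4.00 E1.1575
G1 X0.00 Y4.00 E2.1553
G1 X0.00 Y0.00 E2.3149

At z = 11.28 mm: the cube (footprint 25×4) is included at this height; the cube at (5.5, 11.5) does not reach this height (z outside [-0.5, 7.5]); the cylinder at (3.5, 10.5) is absent (z outside [0, 10]); Taking the first minus the rest: none of the subtracted shapes is present at this height, so the 25×4 cube is unchanged — 1 connected region. The outline is a single polygon with 4 vertices. Extrusion per mm of travel: 0.4 × 0.24 / (π × 0.875²) = 0.039912. Accumulating E over each segment gives final E = 2.3149.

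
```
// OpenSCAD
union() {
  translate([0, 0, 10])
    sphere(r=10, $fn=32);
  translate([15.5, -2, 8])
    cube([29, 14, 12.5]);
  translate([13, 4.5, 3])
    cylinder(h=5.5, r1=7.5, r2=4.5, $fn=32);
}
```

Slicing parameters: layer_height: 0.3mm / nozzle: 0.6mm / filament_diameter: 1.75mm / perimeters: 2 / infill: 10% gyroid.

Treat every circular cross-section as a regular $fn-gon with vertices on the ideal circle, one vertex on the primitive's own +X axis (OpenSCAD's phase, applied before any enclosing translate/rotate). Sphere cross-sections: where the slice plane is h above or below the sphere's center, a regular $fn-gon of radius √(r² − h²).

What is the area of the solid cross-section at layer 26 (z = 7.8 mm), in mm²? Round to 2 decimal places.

368.88 mm²

At z = 7.8 mm: the r=10 sphere slices to a regular 32-gon of circumradius 9.755 (√(r²−h²) with h=2.2 from center) (area = (32/2)·9.755²·sin(360°/32) = 297.04 mm²); the cube at (15.5, -2) is absent (z outside [8, 20.5]); the cone at (13, 4.5) contributes a regular 32-gon of circumradius 4.882 (interpolated between r1=7.5 and r2=4.5 at t=0.873) (area = (32/2)·4.882²·sin(360°/32) = 74.39 mm²); Taking the union: the regions partially overlap — summed areas 371.43 mm² minus the doubly-counted overlap 2.54 mm² gives 368.88 mm² — area = 368.88 mm². Overall, the cross-section is a single solid region. Net area = 368.88 mm².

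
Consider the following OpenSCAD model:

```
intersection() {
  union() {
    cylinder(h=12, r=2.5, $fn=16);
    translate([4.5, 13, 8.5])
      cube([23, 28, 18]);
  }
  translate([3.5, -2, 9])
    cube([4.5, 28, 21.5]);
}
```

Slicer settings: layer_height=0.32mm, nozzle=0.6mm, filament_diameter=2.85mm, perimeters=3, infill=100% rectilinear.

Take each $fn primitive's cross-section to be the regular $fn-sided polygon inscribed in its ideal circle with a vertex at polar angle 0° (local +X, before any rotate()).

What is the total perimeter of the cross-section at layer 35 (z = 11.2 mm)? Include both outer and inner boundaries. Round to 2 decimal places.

33.00 mm

At z = 11.2 mm: the r=2.5 cylinder gives a regular 16-gon of circumradius 2.5 (constant along its height) (perimeter = 2·16·2.500·sin(180°/16) = 15.61 mm); the cube at (4.5, 13) (footprint 23×28) is included at this height (perimeter 102.00 mm); Combining (union): the 2 present regions are separate (no shared area or edge), so areas and boundary lengths simply add and each stays a separate island — boundary = 117.61 mm; the cube at (3.5, -2) is present — its section is the full 4.5×28 rectangle (perimeter 65.00 mm); After intersecting: the 4.5×28 cube at (3.5, -2) partially overlaps the result so far; clipping to the common part keeps 45.50 mm² — boundary = 33.00 mm. Overall, the cross-section is a single solid region. Total boundary length (outer) = 33.00 mm.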